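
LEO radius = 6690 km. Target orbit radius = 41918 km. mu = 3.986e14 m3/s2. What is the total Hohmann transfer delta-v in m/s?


V1 = sqrt(mu/r1) = 7718.9 m/s
dV1 = V1*(sqrt(2*r2/(r1+r2)) - 1) = 2418.27 m/s
V2 = sqrt(mu/r2) = 3083.67 m/s
dV2 = V2*(1 - sqrt(2*r1/(r1+r2))) = 1465.81 m/s
Total dV = 3884 m/s

3884 m/s


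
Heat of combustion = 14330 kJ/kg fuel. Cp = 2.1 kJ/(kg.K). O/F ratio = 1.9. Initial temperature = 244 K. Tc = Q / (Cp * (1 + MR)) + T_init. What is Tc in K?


Tc = 14330 / (2.1 * (1 + 1.9)) + 244 = 2597 K

2597 K


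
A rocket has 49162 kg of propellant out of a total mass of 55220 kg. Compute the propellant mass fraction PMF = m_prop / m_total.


PMF = 49162 / 55220 = 0.89

0.89


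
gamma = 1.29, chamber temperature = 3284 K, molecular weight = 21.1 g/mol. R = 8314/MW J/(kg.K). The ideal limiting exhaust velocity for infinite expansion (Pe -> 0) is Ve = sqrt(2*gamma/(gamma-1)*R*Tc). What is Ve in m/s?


R = 8314 / 21.1 = 394.03 J/(kg.K)
Ve = sqrt(2 * 1.29 / (1.29 - 1) * 394.03 * 3284) = 3393 m/s

3393 m/s


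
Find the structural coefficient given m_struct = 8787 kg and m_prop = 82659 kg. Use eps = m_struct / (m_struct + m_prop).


eps = 8787 / (8787 + 82659) = 0.0961

0.0961


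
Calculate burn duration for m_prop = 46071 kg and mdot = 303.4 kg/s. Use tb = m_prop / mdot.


tb = 46071 / 303.4 = 151.8 s

151.8 s


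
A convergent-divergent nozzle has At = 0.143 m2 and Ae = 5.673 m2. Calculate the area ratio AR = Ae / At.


AR = 5.673 / 0.143 = 39.7

39.7


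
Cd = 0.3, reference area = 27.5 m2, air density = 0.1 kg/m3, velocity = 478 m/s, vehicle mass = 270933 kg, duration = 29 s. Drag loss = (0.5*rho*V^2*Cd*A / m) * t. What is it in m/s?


D = 0.5 * 0.1 * 478^2 * 0.3 * 27.5 = 94249.65 N
a = 94249.65 / 270933 = 0.3479 m/s2
dV = 0.3479 * 29 = 10.1 m/s

10.1 m/s


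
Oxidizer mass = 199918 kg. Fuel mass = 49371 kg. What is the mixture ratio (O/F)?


MR = 199918 / 49371 = 4.05

4.05


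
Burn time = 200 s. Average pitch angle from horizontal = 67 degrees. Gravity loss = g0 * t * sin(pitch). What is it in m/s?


GL = 9.81 * 200 * sin(67 deg) = 1806 m/s

1806 m/s


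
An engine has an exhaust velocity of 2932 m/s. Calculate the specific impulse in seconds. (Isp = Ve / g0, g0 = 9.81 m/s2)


Isp = Ve / g0 = 2932 / 9.81 = 298.9 s

298.9 s


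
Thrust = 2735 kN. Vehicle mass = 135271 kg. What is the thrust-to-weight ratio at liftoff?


TWR = 2735000 / (135271 * 9.81) = 2.06

2.06


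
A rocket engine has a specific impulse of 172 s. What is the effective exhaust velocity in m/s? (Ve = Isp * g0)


Ve = Isp * g0 = 172 * 9.81 = 1687.3 m/s

1687.3 m/s


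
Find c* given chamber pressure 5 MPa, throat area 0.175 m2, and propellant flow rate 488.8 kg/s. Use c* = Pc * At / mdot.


c* = 5e6 * 0.175 / 488.8 = 1790 m/s

1790 m/s


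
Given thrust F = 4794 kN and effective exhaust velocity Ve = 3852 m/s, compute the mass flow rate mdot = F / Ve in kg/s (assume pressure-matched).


mdot = F / Ve = 4794000 / 3852 = 1244.5 kg/s

1244.5 kg/s


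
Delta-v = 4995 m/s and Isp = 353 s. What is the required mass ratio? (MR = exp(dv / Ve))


Ve = 353 * 9.81 = 3462.93 m/s
MR = exp(4995 / 3462.93) = 4.231

4.231


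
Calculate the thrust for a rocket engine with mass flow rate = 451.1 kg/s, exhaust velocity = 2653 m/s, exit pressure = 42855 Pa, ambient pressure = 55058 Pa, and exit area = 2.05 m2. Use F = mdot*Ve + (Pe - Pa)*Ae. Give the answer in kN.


F = 451.1 * 2653 + (42855 - 55058) * 2.05 = 1.1718e+06 N = 1171.8 kN

1171.8 kN


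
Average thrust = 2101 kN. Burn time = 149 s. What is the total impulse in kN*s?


It = 2101 * 149 = 313049 kN*s

313049 kN*s


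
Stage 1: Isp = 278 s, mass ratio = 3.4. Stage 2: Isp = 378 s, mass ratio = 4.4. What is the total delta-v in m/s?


dV1 = 278 * 9.81 * ln(3.4) = 3337.5 m/s
dV2 = 378 * 9.81 * ln(4.4) = 5494.1 m/s
Total dV = 3337.5 + 5494.1 = 8831.6 m/s ~ 8832 m/s

8832 m/s


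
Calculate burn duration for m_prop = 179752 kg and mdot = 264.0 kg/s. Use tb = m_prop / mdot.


tb = 179752 / 264.0 = 680.9 s

680.9 s


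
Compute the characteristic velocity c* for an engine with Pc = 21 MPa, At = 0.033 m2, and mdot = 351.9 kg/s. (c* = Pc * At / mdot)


c* = 21e6 * 0.033 / 351.9 = 1969 m/s

1969 m/s


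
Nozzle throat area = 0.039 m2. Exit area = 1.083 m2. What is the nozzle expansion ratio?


AR = 1.083 / 0.039 = 27.8

27.8


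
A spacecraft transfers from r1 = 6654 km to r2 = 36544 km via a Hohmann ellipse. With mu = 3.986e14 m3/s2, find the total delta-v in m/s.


V1 = sqrt(mu/r1) = 7739.76 m/s
dV1 = V1*(sqrt(2*r2/(r1+r2)) - 1) = 2327.67 m/s
V2 = sqrt(mu/r2) = 3302.64 m/s
dV2 = V2*(1 - sqrt(2*r1/(r1+r2))) = 1469.54 m/s
Total dV = 3797 m/s

3797 m/s


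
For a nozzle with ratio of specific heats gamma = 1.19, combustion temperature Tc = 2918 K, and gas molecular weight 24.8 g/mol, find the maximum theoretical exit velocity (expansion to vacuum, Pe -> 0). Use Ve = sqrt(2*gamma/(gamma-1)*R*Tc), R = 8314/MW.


R = 8314 / 24.8 = 335.24 J/(kg.K)
Ve = sqrt(2 * 1.19 / (1.19 - 1) * 335.24 * 2918) = 3501 m/s

3501 m/s


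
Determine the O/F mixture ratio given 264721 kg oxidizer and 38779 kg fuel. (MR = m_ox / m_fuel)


MR = 264721 / 38779 = 6.83

6.83


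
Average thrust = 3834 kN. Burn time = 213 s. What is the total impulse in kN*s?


It = 3834 * 213 = 816642 kN*s

816642 kN*s


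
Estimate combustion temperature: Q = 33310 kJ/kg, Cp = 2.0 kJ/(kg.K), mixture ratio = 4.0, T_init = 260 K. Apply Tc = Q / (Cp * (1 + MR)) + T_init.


Tc = 33310 / (2.0 * (1 + 4.0)) + 260 = 3591 K

3591 K


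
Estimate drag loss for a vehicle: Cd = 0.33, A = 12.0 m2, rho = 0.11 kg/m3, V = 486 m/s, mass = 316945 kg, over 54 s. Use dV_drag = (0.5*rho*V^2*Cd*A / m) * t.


D = 0.5 * 0.11 * 486^2 * 0.33 * 12.0 = 51443.49 N
a = 51443.49 / 316945 = 0.1623 m/s2
dV = 0.1623 * 54 = 8.8 m/s

8.8 m/s


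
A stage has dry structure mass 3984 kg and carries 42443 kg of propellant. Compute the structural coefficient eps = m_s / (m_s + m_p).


eps = 3984 / (3984 + 42443) = 0.0858

0.0858


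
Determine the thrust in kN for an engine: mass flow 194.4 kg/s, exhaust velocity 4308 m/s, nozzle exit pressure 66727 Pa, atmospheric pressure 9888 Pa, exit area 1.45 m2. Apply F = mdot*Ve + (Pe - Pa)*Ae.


F = 194.4 * 4308 + (66727 - 9888) * 1.45 = 919892.0 N = 919.9 kN

919.9 kN


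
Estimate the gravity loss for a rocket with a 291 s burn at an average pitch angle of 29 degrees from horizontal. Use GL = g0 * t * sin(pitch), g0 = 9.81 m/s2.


GL = 9.81 * 291 * sin(29 deg) = 1384 m/s

1384 m/s


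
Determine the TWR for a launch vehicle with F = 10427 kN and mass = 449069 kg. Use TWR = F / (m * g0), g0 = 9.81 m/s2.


TWR = 10427000 / (449069 * 9.81) = 2.37

2.37


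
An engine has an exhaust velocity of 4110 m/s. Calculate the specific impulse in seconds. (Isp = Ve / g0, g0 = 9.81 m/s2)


Isp = Ve / g0 = 4110 / 9.81 = 419.0 s

419.0 s


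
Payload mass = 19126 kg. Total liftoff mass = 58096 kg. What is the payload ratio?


PR = 19126 / 58096 = 0.3292

0.3292


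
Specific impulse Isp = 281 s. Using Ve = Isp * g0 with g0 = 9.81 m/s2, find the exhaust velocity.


Ve = Isp * g0 = 281 * 9.81 = 2756.6 m/s

2756.6 m/s


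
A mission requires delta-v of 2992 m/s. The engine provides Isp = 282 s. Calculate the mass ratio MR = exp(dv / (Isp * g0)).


Ve = 282 * 9.81 = 2766.42 m/s
MR = exp(2992 / 2766.42) = 2.949

2.949


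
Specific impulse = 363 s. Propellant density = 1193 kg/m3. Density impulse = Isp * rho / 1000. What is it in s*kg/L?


rho*Isp = 363 * 1193 / 1000 = 433 s*kg/L

433 s*kg/L


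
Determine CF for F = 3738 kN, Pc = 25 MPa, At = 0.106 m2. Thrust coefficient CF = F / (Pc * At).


CF = 3738000 / (25e6 * 0.106) = 1.41

1.41


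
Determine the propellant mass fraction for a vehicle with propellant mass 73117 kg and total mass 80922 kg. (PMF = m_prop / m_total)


PMF = 73117 / 80922 = 0.904

0.904


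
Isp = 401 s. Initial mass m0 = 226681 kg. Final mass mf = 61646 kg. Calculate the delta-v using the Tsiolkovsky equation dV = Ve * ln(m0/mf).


Ve = 401 * 9.81 = 3933.81 m/s
dV = 3933.81 * ln(226681/61646) = 5122 m/s

5122 m/s


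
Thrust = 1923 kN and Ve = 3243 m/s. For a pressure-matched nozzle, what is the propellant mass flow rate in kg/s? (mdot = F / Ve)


mdot = F / Ve = 1923000 / 3243 = 593.0 kg/s

593.0 kg/s


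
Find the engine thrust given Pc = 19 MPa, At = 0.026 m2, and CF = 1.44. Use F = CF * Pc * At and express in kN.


F = 1.44 * 19e6 * 0.026 = 711360.0 N = 711.4 kN

711.4 kN


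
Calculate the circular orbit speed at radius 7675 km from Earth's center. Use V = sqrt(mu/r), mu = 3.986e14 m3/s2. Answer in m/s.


V = sqrt(3.986e14 / 7675000) = 7207 m/s

7207 m/s


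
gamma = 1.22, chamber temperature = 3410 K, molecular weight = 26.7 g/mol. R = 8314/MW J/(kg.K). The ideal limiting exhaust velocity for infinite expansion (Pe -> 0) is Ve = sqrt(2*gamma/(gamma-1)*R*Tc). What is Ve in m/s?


R = 8314 / 26.7 = 311.39 J/(kg.K)
Ve = sqrt(2 * 1.22 / (1.22 - 1) * 311.39 * 3410) = 3432 m/s

3432 m/s


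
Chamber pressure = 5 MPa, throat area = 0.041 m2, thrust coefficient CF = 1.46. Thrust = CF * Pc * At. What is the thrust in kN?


F = 1.46 * 5e6 * 0.041 = 299300.0 N = 299.3 kN

299.3 kN


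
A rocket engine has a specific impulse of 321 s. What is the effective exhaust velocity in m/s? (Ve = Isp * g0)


Ve = Isp * g0 = 321 * 9.81 = 3149.0 m/s

3149.0 m/s


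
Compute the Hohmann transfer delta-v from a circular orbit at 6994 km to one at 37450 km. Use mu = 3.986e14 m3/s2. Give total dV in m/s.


V1 = sqrt(mu/r1) = 7549.29 m/s
dV1 = V1*(sqrt(2*r2/(r1+r2)) - 1) = 2251.03 m/s
V2 = sqrt(mu/r2) = 3262.44 m/s
dV2 = V2*(1 - sqrt(2*r1/(r1+r2))) = 1432.18 m/s
Total dV = 3683 m/s

3683 m/s


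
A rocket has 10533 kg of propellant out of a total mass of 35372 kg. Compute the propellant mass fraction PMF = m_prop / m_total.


PMF = 10533 / 35372 = 0.298

0.298


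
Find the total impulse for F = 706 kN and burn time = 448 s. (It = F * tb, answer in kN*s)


It = 706 * 448 = 316288 kN*s

316288 kN*s


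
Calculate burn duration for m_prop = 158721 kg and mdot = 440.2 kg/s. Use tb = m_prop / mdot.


tb = 158721 / 440.2 = 360.6 s

360.6 s


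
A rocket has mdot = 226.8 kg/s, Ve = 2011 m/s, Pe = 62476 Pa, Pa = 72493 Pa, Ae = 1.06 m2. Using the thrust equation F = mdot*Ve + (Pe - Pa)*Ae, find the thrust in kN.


F = 226.8 * 2011 + (62476 - 72493) * 1.06 = 445477.0 N = 445.5 kN

445.5 kN


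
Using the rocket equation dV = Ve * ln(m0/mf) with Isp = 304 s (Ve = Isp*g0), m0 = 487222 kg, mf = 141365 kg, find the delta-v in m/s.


Ve = 304 * 9.81 = 2982.24 m/s
dV = 2982.24 * ln(487222/141365) = 3690 m/s

3690 m/s


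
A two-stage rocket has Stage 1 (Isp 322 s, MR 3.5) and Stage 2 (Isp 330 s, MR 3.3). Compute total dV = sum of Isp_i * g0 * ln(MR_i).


dV1 = 322 * 9.81 * ln(3.5) = 3957.3 m/s
dV2 = 330 * 9.81 * ln(3.3) = 3865.1 m/s
Total dV = 3957.3 + 3865.1 = 7822.4 m/s ~ 7822 m/s

7822 m/s


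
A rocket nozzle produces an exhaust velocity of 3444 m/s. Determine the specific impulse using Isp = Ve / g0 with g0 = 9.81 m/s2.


Isp = Ve / g0 = 3444 / 9.81 = 351.1 s

351.1 s


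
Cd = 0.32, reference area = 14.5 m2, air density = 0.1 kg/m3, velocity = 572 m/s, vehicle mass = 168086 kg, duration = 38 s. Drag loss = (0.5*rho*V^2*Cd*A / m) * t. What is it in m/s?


D = 0.5 * 0.1 * 572^2 * 0.32 * 14.5 = 75906.69 N
a = 75906.69 / 168086 = 0.4516 m/s2
dV = 0.4516 * 38 = 17.2 m/s

17.2 m/s


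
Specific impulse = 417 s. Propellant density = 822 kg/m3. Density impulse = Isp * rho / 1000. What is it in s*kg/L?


rho*Isp = 417 * 822 / 1000 = 343 s*kg/L

343 s*kg/L


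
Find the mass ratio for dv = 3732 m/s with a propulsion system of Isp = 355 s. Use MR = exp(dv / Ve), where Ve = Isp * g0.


Ve = 355 * 9.81 = 3482.55 m/s
MR = exp(3732 / 3482.55) = 2.92

2.92


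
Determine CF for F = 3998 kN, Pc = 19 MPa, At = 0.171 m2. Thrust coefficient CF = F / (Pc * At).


CF = 3998000 / (19e6 * 0.171) = 1.23

1.23


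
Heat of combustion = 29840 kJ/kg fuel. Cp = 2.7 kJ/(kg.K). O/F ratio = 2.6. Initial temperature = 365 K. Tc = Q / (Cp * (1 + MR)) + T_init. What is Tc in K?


Tc = 29840 / (2.7 * (1 + 2.6)) + 365 = 3435 K

3435 K


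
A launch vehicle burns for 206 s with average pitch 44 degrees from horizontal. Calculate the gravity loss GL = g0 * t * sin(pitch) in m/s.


GL = 9.81 * 206 * sin(44 deg) = 1404 m/s

1404 m/s


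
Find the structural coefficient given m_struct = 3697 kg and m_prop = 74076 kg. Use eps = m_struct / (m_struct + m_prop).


eps = 3697 / (3697 + 74076) = 0.0475

0.0475


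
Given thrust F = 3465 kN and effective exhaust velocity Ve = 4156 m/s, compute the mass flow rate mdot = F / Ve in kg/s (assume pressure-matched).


mdot = F / Ve = 3465000 / 4156 = 833.7 kg/s

833.7 kg/s


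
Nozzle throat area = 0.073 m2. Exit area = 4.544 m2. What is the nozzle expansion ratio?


AR = 4.544 / 0.073 = 62.2

62.2


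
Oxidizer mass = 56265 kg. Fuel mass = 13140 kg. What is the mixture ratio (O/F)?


MR = 56265 / 13140 = 4.28

4.28


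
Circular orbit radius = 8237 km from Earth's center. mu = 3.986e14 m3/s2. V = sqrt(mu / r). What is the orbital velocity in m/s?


V = sqrt(3.986e14 / 8237000) = 6956 m/s

6956 m/s


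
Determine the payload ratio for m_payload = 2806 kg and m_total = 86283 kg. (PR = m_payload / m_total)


PR = 2806 / 86283 = 0.0325

0.0325


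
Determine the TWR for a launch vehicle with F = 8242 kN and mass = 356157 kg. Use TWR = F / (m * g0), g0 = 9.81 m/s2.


TWR = 8242000 / (356157 * 9.81) = 2.36

2.36


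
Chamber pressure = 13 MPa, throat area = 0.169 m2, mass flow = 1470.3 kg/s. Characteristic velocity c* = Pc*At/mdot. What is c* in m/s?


c* = 13e6 * 0.169 / 1470.3 = 1494 m/s

1494 m/s


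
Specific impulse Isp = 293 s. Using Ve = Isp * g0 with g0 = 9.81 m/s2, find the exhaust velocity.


Ve = Isp * g0 = 293 * 9.81 = 2874.3 m/s

2874.3 m/s


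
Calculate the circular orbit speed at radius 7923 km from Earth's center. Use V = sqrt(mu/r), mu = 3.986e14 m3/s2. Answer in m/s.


V = sqrt(3.986e14 / 7923000) = 7093 m/s

7093 m/s


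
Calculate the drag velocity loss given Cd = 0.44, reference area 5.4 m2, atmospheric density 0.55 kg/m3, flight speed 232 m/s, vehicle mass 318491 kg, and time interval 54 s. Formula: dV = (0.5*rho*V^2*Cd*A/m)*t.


D = 0.5 * 0.55 * 232^2 * 0.44 * 5.4 = 35168.6 N
a = 35168.6 / 318491 = 0.1104 m/s2
dV = 0.1104 * 54 = 6.0 m/s

6.0 m/s


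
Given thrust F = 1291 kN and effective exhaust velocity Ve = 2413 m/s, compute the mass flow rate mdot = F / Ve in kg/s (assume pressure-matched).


mdot = F / Ve = 1291000 / 2413 = 535.0 kg/s

535.0 kg/s


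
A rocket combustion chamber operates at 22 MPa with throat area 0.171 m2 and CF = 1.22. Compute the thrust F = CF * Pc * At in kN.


F = 1.22 * 22e6 * 0.171 = 4.5896e+06 N = 4589.6 kN

4589.6 kN


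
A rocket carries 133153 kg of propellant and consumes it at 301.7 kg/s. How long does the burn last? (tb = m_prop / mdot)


tb = 133153 / 301.7 = 441.3 s

441.3 s


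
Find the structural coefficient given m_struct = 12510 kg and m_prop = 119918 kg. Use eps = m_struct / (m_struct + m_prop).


eps = 12510 / (12510 + 119918) = 0.0945

0.0945


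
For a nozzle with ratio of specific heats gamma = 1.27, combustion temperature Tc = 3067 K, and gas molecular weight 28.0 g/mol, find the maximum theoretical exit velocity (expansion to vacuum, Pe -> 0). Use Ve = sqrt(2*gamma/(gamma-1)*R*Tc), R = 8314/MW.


R = 8314 / 28.0 = 296.93 J/(kg.K)
Ve = sqrt(2 * 1.27 / (1.27 - 1) * 296.93 * 3067) = 2927 m/s

2927 m/s


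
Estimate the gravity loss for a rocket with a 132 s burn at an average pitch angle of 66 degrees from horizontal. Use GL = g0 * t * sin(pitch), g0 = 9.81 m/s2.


GL = 9.81 * 132 * sin(66 deg) = 1183 m/s

1183 m/s


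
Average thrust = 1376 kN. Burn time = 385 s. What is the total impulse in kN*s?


It = 1376 * 385 = 529760 kN*s

529760 kN*s


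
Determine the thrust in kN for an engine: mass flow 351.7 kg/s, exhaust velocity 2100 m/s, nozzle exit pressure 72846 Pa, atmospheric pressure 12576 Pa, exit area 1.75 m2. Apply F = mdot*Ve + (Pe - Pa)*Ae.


F = 351.7 * 2100 + (72846 - 12576) * 1.75 = 844042.0 N = 844.0 kN

844.0 kN


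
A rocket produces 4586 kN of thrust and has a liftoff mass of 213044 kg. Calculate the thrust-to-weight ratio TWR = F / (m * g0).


TWR = 4586000 / (213044 * 9.81) = 2.19

2.19


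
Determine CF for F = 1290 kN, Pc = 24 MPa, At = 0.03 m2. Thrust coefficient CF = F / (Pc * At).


CF = 1290000 / (24e6 * 0.03) = 1.79

1.79


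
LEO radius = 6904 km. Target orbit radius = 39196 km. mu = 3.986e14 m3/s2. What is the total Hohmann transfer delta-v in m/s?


V1 = sqrt(mu/r1) = 7598.33 m/s
dV1 = V1*(sqrt(2*r2/(r1+r2)) - 1) = 2310.07 m/s
V2 = sqrt(mu/r2) = 3188.95 m/s
dV2 = V2*(1 - sqrt(2*r1/(r1+r2))) = 1443.68 m/s
Total dV = 3754 m/s

3754 m/s


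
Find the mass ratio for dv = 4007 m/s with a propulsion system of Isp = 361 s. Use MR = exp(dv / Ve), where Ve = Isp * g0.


Ve = 361 * 9.81 = 3541.41 m/s
MR = exp(4007 / 3541.41) = 3.1

3.1


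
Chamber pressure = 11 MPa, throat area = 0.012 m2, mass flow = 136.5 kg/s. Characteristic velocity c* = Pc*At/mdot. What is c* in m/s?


c* = 11e6 * 0.012 / 136.5 = 967 m/s

967 m/s


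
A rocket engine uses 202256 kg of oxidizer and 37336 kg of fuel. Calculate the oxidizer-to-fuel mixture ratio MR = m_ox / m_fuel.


MR = 202256 / 37336 = 5.42

5.42


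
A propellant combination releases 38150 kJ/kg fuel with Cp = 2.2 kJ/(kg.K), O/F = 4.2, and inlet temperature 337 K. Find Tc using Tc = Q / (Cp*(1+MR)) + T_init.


Tc = 38150 / (2.2 * (1 + 4.2)) + 337 = 3672 K

3672 K


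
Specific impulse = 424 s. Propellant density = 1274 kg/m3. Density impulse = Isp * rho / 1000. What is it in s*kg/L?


rho*Isp = 424 * 1274 / 1000 = 540 s*kg/L

540 s*kg/L


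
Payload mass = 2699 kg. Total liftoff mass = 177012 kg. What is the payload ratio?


PR = 2699 / 177012 = 0.0152

0.0152


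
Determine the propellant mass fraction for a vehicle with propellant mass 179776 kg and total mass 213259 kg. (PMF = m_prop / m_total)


PMF = 179776 / 213259 = 0.843

0.843


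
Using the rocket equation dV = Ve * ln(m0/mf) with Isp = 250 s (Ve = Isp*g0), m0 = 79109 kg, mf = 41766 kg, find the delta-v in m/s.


Ve = 250 * 9.81 = 2452.5 m/s
dV = 2452.5 * ln(79109/41766) = 1567 m/s

1567 m/s


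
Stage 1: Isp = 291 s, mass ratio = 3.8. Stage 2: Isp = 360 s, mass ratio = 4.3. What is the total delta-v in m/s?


dV1 = 291 * 9.81 * ln(3.8) = 3811.0 m/s
dV2 = 360 * 9.81 * ln(4.3) = 5151.2 m/s
Total dV = 3811.0 + 5151.2 = 8962.2 m/s ~ 8962 m/s

8962 m/s


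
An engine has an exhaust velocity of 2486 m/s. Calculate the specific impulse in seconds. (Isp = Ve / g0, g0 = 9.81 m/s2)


Isp = Ve / g0 = 2486 / 9.81 = 253.4 s

253.4 s


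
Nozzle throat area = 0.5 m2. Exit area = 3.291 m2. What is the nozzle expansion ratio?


AR = 3.291 / 0.5 = 6.6

6.6


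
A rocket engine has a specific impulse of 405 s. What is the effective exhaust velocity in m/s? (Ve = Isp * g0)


Ve = Isp * g0 = 405 * 9.81 = 3973.1 m/s

3973.1 m/s


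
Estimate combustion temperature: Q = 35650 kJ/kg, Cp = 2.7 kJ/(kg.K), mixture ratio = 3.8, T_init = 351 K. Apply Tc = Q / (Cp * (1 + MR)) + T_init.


Tc = 35650 / (2.7 * (1 + 3.8)) + 351 = 3102 K

3102 K


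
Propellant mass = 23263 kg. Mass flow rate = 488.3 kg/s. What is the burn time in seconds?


tb = 23263 / 488.3 = 47.6 s

47.6 s


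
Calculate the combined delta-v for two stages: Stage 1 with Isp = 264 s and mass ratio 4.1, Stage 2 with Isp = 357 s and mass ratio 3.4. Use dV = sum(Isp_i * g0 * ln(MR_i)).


dV1 = 264 * 9.81 * ln(4.1) = 3654.2 m/s
dV2 = 357 * 9.81 * ln(3.4) = 4285.9 m/s
Total dV = 3654.2 + 4285.9 = 7940.1 m/s ~ 7940 m/s

7940 m/s


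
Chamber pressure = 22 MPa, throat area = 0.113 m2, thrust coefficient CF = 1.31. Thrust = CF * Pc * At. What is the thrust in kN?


F = 1.31 * 22e6 * 0.113 = 3.2567e+06 N = 3256.7 kN

3256.7 kN


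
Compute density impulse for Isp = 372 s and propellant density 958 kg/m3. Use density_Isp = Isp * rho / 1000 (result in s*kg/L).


rho*Isp = 372 * 958 / 1000 = 356 s*kg/L

356 s*kg/L


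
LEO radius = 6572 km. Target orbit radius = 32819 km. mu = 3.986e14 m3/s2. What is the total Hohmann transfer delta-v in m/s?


V1 = sqrt(mu/r1) = 7787.89 m/s
dV1 = V1*(sqrt(2*r2/(r1+r2)) - 1) = 2265.19 m/s
V2 = sqrt(mu/r2) = 3485.03 m/s
dV2 = V2*(1 - sqrt(2*r1/(r1+r2))) = 1471.9 m/s
Total dV = 3737 m/s

3737 m/s


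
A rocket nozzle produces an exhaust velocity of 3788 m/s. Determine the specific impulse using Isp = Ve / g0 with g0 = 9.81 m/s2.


Isp = Ve / g0 = 3788 / 9.81 = 386.1 s

386.1 s


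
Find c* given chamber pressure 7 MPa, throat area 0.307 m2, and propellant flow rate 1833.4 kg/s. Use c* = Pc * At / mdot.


c* = 7e6 * 0.307 / 1833.4 = 1172 m/s

1172 m/s


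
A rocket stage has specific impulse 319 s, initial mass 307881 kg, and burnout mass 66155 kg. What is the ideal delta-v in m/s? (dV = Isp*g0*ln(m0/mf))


Ve = 319 * 9.81 = 3129.39 m/s
dV = 3129.39 * ln(307881/66155) = 4812 m/s

4812 m/s


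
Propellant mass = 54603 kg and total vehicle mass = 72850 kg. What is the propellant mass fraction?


PMF = 54603 / 72850 = 0.75

0.75


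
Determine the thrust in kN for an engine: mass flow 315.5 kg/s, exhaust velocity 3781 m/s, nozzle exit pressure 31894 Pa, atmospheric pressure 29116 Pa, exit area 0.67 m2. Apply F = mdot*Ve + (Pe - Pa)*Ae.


F = 315.5 * 3781 + (31894 - 29116) * 0.67 = 1.1948e+06 N = 1194.8 kN

1194.8 kN


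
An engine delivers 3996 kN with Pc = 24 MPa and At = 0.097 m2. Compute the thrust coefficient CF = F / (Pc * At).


CF = 3996000 / (24e6 * 0.097) = 1.72

1.72


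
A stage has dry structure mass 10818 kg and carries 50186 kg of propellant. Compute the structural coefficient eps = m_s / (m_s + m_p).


eps = 10818 / (10818 + 50186) = 0.1773

0.1773


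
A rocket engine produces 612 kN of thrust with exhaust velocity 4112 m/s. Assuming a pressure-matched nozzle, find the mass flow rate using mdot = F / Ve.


mdot = F / Ve = 612000 / 4112 = 148.8 kg/s

148.8 kg/s


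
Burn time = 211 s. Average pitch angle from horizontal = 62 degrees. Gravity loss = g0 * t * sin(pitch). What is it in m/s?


GL = 9.81 * 211 * sin(62 deg) = 1828 m/s

1828 m/s


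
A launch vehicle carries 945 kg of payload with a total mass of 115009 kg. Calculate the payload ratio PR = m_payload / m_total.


PR = 945 / 115009 = 0.0082

0.0082


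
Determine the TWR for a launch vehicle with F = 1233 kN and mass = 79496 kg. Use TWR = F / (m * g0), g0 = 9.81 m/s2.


TWR = 1233000 / (79496 * 9.81) = 1.58

1.58


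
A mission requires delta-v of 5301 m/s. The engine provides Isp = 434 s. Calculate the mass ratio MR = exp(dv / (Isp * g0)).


Ve = 434 * 9.81 = 4257.54 m/s
MR = exp(5301 / 4257.54) = 3.473

3.473


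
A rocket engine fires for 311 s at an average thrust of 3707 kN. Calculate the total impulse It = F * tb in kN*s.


It = 3707 * 311 = 1152877 kN*s

1152877 kN*s


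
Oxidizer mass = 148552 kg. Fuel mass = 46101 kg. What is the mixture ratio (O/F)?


MR = 148552 / 46101 = 3.22

3.22


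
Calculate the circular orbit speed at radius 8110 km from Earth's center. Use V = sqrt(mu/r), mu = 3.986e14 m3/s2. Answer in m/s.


V = sqrt(3.986e14 / 8110000) = 7011 m/s

7011 m/s


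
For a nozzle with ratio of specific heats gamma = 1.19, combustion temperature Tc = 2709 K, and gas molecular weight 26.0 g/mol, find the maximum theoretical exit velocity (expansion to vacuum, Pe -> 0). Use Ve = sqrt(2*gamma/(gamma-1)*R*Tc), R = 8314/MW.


R = 8314 / 26.0 = 319.77 J/(kg.K)
Ve = sqrt(2 * 1.19 / (1.19 - 1) * 319.77 * 2709) = 3294 m/s

3294 m/s


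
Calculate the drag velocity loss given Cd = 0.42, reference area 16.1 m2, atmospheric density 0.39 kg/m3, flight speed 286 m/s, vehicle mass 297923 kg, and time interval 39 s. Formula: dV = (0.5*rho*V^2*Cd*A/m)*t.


D = 0.5 * 0.39 * 286^2 * 0.42 * 16.1 = 107855.39 N
a = 107855.39 / 297923 = 0.362 m/s2
dV = 0.362 * 39 = 14.1 m/s

14.1 m/s


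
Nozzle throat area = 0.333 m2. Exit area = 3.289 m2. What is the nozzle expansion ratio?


AR = 3.289 / 0.333 = 9.9

9.9


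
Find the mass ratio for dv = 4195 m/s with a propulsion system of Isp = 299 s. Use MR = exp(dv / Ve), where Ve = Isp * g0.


Ve = 299 * 9.81 = 2933.19 m/s
MR = exp(4195 / 2933.19) = 4.179

4.179


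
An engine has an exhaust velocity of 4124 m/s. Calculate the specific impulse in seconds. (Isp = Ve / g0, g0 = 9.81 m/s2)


Isp = Ve / g0 = 4124 / 9.81 = 420.4 s

420.4 s


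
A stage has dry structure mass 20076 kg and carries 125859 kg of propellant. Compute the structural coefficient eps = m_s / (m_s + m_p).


eps = 20076 / (20076 + 125859) = 0.1376

0.1376


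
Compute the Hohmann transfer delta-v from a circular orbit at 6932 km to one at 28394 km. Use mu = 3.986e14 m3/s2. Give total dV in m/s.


V1 = sqrt(mu/r1) = 7582.97 m/s
dV1 = V1*(sqrt(2*r2/(r1+r2)) - 1) = 2031.39 m/s
V2 = sqrt(mu/r2) = 3746.76 m/s
dV2 = V2*(1 - sqrt(2*r1/(r1+r2))) = 1399.54 m/s
Total dV = 3431 m/s

3431 m/s


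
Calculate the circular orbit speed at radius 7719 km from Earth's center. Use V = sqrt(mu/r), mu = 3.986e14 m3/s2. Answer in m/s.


V = sqrt(3.986e14 / 7719000) = 7186 m/s

7186 m/s


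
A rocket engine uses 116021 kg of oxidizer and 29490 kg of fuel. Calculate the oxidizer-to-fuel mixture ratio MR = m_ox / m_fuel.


MR = 116021 / 29490 = 3.93

3.93


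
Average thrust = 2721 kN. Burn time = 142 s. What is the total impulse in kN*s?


It = 2721 * 142 = 386382 kN*s

386382 kN*s


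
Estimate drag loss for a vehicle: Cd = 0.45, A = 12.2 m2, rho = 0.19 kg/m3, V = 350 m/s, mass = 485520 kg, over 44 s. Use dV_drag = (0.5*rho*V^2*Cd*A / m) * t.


D = 0.5 * 0.19 * 350^2 * 0.45 * 12.2 = 63889.87 N
a = 63889.87 / 485520 = 0.1316 m/s2
dV = 0.1316 * 44 = 5.8 m/s

5.8 m/s


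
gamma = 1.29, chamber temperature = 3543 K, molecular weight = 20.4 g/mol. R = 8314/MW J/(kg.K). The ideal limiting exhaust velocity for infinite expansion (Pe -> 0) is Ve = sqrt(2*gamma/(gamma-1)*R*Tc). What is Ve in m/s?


R = 8314 / 20.4 = 407.55 J/(kg.K)
Ve = sqrt(2 * 1.29 / (1.29 - 1) * 407.55 * 3543) = 3584 m/s

3584 m/s


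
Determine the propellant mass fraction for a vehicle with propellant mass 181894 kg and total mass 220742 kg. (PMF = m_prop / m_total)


PMF = 181894 / 220742 = 0.824

0.824


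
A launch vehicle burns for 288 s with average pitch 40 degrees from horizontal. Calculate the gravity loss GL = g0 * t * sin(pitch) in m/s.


GL = 9.81 * 288 * sin(40 deg) = 1816 m/s

1816 m/s


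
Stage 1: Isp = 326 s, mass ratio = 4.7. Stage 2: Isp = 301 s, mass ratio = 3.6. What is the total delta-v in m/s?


dV1 = 326 * 9.81 * ln(4.7) = 4949.2 m/s
dV2 = 301 * 9.81 * ln(3.6) = 3782.4 m/s
Total dV = 4949.2 + 3782.4 = 8731.6 m/s ~ 8732 m/s

8732 m/s


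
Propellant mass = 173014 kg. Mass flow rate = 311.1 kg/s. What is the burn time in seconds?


tb = 173014 / 311.1 = 556.1 s

556.1 s


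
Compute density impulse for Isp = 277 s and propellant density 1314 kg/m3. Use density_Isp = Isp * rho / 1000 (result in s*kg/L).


rho*Isp = 277 * 1314 / 1000 = 364 s*kg/L

364 s*kg/L


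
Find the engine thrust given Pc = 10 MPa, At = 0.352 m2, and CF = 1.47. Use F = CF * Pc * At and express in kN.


F = 1.47 * 10e6 * 0.352 = 5.1744e+06 N = 5174.4 kN

5174.4 kN


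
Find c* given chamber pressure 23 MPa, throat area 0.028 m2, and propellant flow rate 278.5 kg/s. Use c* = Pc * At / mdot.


c* = 23e6 * 0.028 / 278.5 = 2312 m/s

2312 m/s


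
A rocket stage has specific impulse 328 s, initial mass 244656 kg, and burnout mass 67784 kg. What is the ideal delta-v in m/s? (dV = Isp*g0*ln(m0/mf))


Ve = 328 * 9.81 = 3217.68 m/s
dV = 3217.68 * ln(244656/67784) = 4130 m/s

4130 m/s


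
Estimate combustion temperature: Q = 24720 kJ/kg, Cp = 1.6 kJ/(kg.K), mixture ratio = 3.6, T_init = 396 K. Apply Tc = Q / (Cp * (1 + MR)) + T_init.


Tc = 24720 / (1.6 * (1 + 3.6)) + 396 = 3755 K

3755 K


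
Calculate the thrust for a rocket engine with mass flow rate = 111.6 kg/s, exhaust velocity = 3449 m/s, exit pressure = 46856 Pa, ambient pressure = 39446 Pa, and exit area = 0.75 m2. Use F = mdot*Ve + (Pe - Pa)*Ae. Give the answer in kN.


F = 111.6 * 3449 + (46856 - 39446) * 0.75 = 390466.0 N = 390.5 kN

390.5 kN


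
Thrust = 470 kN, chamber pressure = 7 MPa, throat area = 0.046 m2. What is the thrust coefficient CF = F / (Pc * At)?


CF = 470000 / (7e6 * 0.046) = 1.46

1.46


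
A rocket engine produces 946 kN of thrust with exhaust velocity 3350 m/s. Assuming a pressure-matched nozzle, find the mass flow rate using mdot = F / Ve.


mdot = F / Ve = 946000 / 3350 = 282.4 kg/s

282.4 kg/s


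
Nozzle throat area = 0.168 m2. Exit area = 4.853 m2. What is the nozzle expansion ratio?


AR = 4.853 / 0.168 = 28.9

28.9


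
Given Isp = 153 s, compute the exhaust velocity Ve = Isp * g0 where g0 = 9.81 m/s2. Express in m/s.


Ve = Isp * g0 = 153 * 9.81 = 1500.9 m/s

1500.9 m/s


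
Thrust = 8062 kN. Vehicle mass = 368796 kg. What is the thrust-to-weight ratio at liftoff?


TWR = 8062000 / (368796 * 9.81) = 2.23

2.23


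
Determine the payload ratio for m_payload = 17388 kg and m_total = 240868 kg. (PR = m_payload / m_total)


PR = 17388 / 240868 = 0.0722

0.0722


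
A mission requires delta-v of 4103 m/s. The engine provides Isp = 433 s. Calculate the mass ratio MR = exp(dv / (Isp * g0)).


Ve = 433 * 9.81 = 4247.73 m/s
MR = exp(4103 / 4247.73) = 2.627

2.627


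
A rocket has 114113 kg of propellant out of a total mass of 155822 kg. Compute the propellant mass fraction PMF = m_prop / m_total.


PMF = 114113 / 155822 = 0.732

0.732


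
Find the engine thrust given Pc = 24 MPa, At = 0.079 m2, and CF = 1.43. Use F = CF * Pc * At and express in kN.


F = 1.43 * 24e6 * 0.079 = 2.7113e+06 N = 2711.3 kN

2711.3 kN


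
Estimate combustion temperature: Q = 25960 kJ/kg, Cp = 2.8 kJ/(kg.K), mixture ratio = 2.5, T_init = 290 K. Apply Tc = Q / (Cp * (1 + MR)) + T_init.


Tc = 25960 / (2.8 * (1 + 2.5)) + 290 = 2939 K

2939 K


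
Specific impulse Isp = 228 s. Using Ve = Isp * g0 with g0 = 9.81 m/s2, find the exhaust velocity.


Ve = Isp * g0 = 228 * 9.81 = 2236.7 m/s

2236.7 m/s


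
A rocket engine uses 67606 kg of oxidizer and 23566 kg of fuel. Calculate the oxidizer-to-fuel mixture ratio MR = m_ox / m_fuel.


MR = 67606 / 23566 = 2.87

2.87


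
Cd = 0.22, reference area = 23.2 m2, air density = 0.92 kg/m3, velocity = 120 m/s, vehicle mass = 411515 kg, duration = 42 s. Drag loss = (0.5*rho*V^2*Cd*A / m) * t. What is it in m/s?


D = 0.5 * 0.92 * 120^2 * 0.22 * 23.2 = 33808.9 N
a = 33808.9 / 411515 = 0.0822 m/s2
dV = 0.0822 * 42 = 3.5 m/s

3.5 m/s


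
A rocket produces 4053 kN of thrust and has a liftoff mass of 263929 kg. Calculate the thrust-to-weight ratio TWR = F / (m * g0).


TWR = 4053000 / (263929 * 9.81) = 1.57

1.57


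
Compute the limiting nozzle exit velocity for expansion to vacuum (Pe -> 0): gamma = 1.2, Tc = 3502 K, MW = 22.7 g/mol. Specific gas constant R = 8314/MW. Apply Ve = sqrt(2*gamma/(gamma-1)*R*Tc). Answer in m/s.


R = 8314 / 22.7 = 366.26 J/(kg.K)
Ve = sqrt(2 * 1.2 / (1.2 - 1) * 366.26 * 3502) = 3923 m/s

3923 m/s


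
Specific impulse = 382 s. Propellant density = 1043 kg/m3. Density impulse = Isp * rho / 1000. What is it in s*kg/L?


rho*Isp = 382 * 1043 / 1000 = 398 s*kg/L

398 s*kg/L


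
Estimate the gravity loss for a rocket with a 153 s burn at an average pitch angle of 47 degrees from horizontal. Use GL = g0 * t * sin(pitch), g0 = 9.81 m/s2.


GL = 9.81 * 153 * sin(47 deg) = 1098 m/s

1098 m/s


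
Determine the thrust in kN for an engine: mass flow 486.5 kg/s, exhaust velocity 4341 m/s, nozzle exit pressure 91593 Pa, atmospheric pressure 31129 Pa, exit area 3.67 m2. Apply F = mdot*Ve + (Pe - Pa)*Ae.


F = 486.5 * 4341 + (91593 - 31129) * 3.67 = 2.3338e+06 N = 2333.8 kN

2333.8 kN


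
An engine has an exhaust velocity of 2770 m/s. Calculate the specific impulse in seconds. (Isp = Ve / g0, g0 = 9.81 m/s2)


Isp = Ve / g0 = 2770 / 9.81 = 282.4 s

282.4 s


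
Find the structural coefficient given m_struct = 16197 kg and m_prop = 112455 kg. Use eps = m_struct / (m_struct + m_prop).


eps = 16197 / (16197 + 112455) = 0.1259

0.1259


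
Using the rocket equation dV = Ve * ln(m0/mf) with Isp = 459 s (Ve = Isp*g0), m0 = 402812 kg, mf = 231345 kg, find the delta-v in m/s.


Ve = 459 * 9.81 = 4502.79 m/s
dV = 4502.79 * ln(402812/231345) = 2497 m/s

2497 m/s


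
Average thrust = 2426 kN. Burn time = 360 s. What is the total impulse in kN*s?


It = 2426 * 360 = 873360 kN*s

873360 kN*s


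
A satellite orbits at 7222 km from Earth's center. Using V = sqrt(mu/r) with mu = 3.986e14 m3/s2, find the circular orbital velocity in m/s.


V = sqrt(3.986e14 / 7222000) = 7429 m/s

7429 m/s


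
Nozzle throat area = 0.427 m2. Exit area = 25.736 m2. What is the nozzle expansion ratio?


AR = 25.736 / 0.427 = 60.3

60.3


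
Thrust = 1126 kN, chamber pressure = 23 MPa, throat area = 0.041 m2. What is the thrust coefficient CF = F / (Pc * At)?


CF = 1126000 / (23e6 * 0.041) = 1.19

1.19


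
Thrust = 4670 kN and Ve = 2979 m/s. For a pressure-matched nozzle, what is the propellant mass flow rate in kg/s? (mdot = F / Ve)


mdot = F / Ve = 4670000 / 2979 = 1567.6 kg/s

1567.6 kg/s


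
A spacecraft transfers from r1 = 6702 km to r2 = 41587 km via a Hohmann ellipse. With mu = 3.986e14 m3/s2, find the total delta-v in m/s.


V1 = sqrt(mu/r1) = 7711.99 m/s
dV1 = V1*(sqrt(2*r2/(r1+r2)) - 1) = 2409.31 m/s
V2 = sqrt(mu/r2) = 3095.92 m/s
dV2 = V2*(1 - sqrt(2*r1/(r1+r2))) = 1464.81 m/s
Total dV = 3874 m/s

3874 m/s


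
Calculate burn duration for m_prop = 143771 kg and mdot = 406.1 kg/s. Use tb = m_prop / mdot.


tb = 143771 / 406.1 = 354.0 s

354.0 s


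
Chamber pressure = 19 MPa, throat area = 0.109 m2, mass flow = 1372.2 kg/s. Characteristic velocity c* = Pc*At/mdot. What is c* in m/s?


c* = 19e6 * 0.109 / 1372.2 = 1509 m/s

1509 m/s


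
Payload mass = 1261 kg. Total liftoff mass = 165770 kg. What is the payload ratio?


PR = 1261 / 165770 = 0.0076

0.0076


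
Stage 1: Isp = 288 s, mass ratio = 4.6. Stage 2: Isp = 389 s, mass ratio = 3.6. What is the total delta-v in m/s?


dV1 = 288 * 9.81 * ln(4.6) = 4311.5 m/s
dV2 = 389 * 9.81 * ln(3.6) = 4888.2 m/s
Total dV = 4311.5 + 4888.2 = 9199.7 m/s ~ 9200 m/s

9200 m/s


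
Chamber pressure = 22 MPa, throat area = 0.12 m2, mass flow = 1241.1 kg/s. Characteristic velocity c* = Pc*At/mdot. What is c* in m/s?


c* = 22e6 * 0.12 / 1241.1 = 2127 m/s

2127 m/s


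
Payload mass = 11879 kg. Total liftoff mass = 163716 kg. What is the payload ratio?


PR = 11879 / 163716 = 0.0726

0.0726


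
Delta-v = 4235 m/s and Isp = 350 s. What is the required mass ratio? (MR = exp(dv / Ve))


Ve = 350 * 9.81 = 3433.5 m/s
MR = exp(4235 / 3433.5) = 3.433

3.433


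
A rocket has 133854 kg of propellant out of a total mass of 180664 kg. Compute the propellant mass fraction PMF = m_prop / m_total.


PMF = 133854 / 180664 = 0.741

0.741


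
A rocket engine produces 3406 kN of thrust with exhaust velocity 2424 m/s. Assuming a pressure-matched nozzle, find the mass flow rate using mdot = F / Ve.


mdot = F / Ve = 3406000 / 2424 = 1405.1 kg/s

1405.1 kg/s


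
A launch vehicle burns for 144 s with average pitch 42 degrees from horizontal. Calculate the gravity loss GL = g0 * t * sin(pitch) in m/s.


GL = 9.81 * 144 * sin(42 deg) = 945 m/s

945 m/s


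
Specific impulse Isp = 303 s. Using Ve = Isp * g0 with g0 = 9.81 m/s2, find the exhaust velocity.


Ve = Isp * g0 = 303 * 9.81 = 2972.4 m/s

2972.4 m/s


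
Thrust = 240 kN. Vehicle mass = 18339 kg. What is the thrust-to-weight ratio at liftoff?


TWR = 240000 / (18339 * 9.81) = 1.33

1.33


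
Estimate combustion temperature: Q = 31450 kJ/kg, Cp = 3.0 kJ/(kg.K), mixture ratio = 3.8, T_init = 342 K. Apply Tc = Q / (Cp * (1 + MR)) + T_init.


Tc = 31450 / (3.0 * (1 + 3.8)) + 342 = 2526 K

2526 K


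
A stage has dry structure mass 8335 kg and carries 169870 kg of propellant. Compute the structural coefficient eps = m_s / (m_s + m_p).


eps = 8335 / (8335 + 169870) = 0.0468

0.0468


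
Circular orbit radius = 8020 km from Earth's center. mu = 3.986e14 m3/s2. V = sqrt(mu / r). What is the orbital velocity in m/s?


V = sqrt(3.986e14 / 8020000) = 7050 m/s

7050 m/s


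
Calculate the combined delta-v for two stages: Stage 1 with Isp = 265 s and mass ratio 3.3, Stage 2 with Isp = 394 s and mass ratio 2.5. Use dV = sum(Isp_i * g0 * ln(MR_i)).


dV1 = 265 * 9.81 * ln(3.3) = 3103.8 m/s
dV2 = 394 * 9.81 * ln(2.5) = 3541.6 m/s
Total dV = 3103.8 + 3541.6 = 6645.4 m/s ~ 6645 m/s

6645 m/s


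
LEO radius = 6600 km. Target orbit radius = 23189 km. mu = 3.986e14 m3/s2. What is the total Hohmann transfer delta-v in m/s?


V1 = sqrt(mu/r1) = 7771.35 m/s
dV1 = V1*(sqrt(2*r2/(r1+r2)) - 1) = 1925.36 m/s
V2 = sqrt(mu/r2) = 4145.98 m/s
dV2 = V2*(1 - sqrt(2*r1/(r1+r2))) = 1386.13 m/s
Total dV = 3311 m/s

3311 m/s


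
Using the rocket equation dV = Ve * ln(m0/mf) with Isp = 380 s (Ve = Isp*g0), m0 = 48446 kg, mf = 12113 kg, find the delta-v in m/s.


Ve = 380 * 9.81 = 3727.8 m/s
dV = 3727.8 * ln(48446/12113) = 5167 m/s

5167 m/s


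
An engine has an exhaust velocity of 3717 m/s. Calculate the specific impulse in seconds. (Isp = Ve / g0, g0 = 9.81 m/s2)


Isp = Ve / g0 = 3717 / 9.81 = 378.9 s

378.9 s


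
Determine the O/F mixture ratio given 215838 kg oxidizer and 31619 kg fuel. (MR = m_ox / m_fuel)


MR = 215838 / 31619 = 6.83

6.83


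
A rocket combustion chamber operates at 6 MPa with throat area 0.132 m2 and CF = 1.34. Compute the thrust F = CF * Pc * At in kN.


F = 1.34 * 6e6 * 0.132 = 1.0613e+06 N = 1061.3 kN

1061.3 kN


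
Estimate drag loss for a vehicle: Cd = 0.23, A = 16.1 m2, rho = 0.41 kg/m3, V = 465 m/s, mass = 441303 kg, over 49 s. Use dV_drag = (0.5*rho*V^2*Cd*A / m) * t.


D = 0.5 * 0.41 * 465^2 * 0.23 * 16.1 = 164139.64 N
a = 164139.64 / 441303 = 0.3719 m/s2
dV = 0.3719 * 49 = 18.2 m/s

18.2 m/s


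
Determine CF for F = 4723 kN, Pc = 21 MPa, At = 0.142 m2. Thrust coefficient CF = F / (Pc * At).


CF = 4723000 / (21e6 * 0.142) = 1.58

1.58


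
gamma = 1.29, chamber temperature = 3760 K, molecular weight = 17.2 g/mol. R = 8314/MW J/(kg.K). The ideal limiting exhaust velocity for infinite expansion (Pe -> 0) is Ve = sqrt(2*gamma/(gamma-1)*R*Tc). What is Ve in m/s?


R = 8314 / 17.2 = 483.37 J/(kg.K)
Ve = sqrt(2 * 1.29 / (1.29 - 1) * 483.37 * 3760) = 4021 m/s

4021 m/s


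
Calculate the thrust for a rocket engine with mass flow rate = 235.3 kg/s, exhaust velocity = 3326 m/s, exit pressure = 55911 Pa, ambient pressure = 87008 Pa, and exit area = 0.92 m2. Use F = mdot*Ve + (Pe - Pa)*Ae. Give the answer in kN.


F = 235.3 * 3326 + (55911 - 87008) * 0.92 = 753999.0 N = 754.0 kN

754.0 kN


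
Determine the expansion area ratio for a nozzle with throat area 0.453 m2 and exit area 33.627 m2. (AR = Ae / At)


AR = 33.627 / 0.453 = 74.2

74.2
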